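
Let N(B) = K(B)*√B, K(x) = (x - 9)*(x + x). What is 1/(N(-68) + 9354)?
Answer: 4677/3772283314 - 5236*I*√17/1886141657 ≈ 1.2398e-6 - 1.1446e-5*I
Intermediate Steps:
K(x) = 2*x*(-9 + x) (K(x) = (-9 + x)*(2*x) = 2*x*(-9 + x))
N(B) = 2*B^(3/2)*(-9 + B) (N(B) = (2*B*(-9 + B))*√B = 2*B^(3/2)*(-9 + B))
1/(N(-68) + 9354) = 1/(2*(-68)^(3/2)*(-9 - 68) + 9354) = 1/(2*(-136*I*√17)*(-77) + 9354) = 1/(20944*I*√17 + 9354) = 1/(9354 + 20944*I*√17)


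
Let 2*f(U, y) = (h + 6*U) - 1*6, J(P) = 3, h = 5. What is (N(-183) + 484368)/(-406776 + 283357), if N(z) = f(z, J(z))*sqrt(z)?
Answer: -484368/123419 + 1099*I*sqrt(183)/246838 ≈ -3.9246 + 0.06023*I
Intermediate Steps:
f(U, y) = -1/2 + 3*U (f(U, y) = ((5 + 6*U) - 1*6)/2 = ((5 + 6*U) - 6)/2 = (-1 + 6*U)/2 = -1/2 + 3*U)
N(z) = sqrt(z)*(-1/2 + 3*z) (N(z) = (-1/2 + 3*z)*sqrt(z) = sqrt(z)*(-1/2 + 3*z))
(N(-183) + 484368)/(-406776 + 283357) = (sqrt(-183)*(-1 + 6*(-183))/2 + 484368)/(-406776 + 283357) = ((I*sqrt(183))*(-1 - 1098)/2 + 484368)/(-123419) = ((1/2)*(I*sqrt(183))*(-1099) + 484368)*(-1/123419) = (-1099*I*sqrt(183)/2 + 484368)*(-1/123419) = (484368 - 1099*I*sqrt(183)/2)*(-1/123419) = -484368/123419 + 1099*I*sqrt(183)/246838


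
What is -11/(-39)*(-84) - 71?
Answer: -1231/13 ≈ -94.692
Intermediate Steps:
-11/(-39)*(-84) - 71 = -11*(-1/39)*(-84) - 71 = (11/39)*(-84) - 71 = -308/13 - 71 = -1231/13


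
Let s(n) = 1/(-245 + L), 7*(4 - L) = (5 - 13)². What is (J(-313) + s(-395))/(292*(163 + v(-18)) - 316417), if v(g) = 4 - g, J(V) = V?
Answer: 548070/459457147 ≈ 0.0011929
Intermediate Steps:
L = -36/7 (L = 4 - (5 - 13)²/7 = 4 - ⅐*(-8)² = 4 - ⅐*64 = 4 - 64/7 = -36/7 ≈ -5.1429)
s(n) = -7/1751 (s(n) = 1/(-245 - 36/7) = 1/(-1751/7) = -7/1751)
(J(-313) + s(-395))/(292*(163 + v(-18)) - 316417) = (-313 - 7/1751)/(292*(163 + (4 - 1*(-18))) - 316417) = -548070/(1751*(292*(163 + (4 + 18)) - 316417)) = -548070/(1751*(292*(163 + 22) - 316417)) = -548070/(1751*(292*185 - 316417)) = -548070/(1751*(54020 - 316417)) = -548070/1751/(-262397) = -548070/1751*(-1/262397) = 548070/459457147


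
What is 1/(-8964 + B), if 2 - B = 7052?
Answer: -1/16014 ≈ -6.2445e-5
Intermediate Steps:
B = -7050 (B = 2 - 1*7052 = 2 - 7052 = -7050)
1/(-8964 + B) = 1/(-8964 - 7050) = 1/(-16014) = -1/16014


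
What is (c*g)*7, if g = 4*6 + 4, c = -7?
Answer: -1372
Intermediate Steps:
g = 28 (g = 24 + 4 = 28)
(c*g)*7 = -7*28*7 = -196*7 = -1372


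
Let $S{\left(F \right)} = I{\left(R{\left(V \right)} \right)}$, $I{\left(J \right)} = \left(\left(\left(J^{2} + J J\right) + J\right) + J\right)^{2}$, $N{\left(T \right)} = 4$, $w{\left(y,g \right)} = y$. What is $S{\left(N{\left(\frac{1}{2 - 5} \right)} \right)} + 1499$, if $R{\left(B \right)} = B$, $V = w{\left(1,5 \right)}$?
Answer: $1515$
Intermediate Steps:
$V = 1$
$I{\left(J \right)} = \left(2 J + 2 J^{2}\right)^{2}$ ($I{\left(J \right)} = \left(\left(\left(J^{2} + J^{2}\right) + J\right) + J\right)^{2} = \left(\left(2 J^{2} + J\right) + J\right)^{2} = \left(\left(J + 2 J^{2}\right) + J\right)^{2} = \left(2 J + 2 J^{2}\right)^{2}$)
$S{\left(F \right)} = 16$ ($S{\left(F \right)} = 4 \cdot 1^{2} \left(1 + 1\right)^{2} = 4 \cdot 1 \cdot 2^{2} = 4 \cdot 1 \cdot 4 = 16$)
$S{\left(N{\left(\frac{1}{2 - 5} \right)} \right)} + 1499 = 16 + 1499 = 1515$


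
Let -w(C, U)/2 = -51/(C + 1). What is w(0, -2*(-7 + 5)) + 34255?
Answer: 34357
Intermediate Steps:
w(C, U) = 102/(1 + C) (w(C, U) = -2*(-51)/(C + 1) = -2*(-51)/(1 + C) = -(-102)/(1 + C) = 102/(1 + C))
w(0, -2*(-7 + 5)) + 34255 = 102/(1 + 0) + 34255 = 102/1 + 34255 = 102*1 + 34255 = 102 + 34255 = 34357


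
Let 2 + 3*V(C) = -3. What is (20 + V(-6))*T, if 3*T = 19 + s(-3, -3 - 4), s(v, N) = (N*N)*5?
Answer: 4840/3 ≈ 1613.3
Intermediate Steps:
s(v, N) = 5*N**2 (s(v, N) = N**2*5 = 5*N**2)
V(C) = -5/3 (V(C) = -2/3 + (1/3)*(-3) = -2/3 - 1 = -5/3)
T = 88 (T = (19 + 5*(-3 - 4)**2)/3 = (19 + 5*(-7)**2)/3 = (19 + 5*49)/3 = (19 + 245)/3 = (1/3)*264 = 88)
(20 + V(-6))*T = (20 - 5/3)*88 = (55/3)*88 = 4840/3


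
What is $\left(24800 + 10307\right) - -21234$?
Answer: $56341$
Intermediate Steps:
$\left(24800 + 10307\right) - -21234 = 35107 + 21234 = 56341$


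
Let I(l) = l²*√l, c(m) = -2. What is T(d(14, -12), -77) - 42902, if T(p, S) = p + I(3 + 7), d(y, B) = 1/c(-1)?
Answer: -85805/2 + 100*√10 ≈ -42586.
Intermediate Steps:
d(y, B) = -½ (d(y, B) = 1/(-2) = -½)
I(l) = l^(5/2)
T(p, S) = p + 100*√10 (T(p, S) = p + (3 + 7)^(5/2) = p + 10^(5/2) = p + 100*√10)
T(d(14, -12), -77) - 42902 = (-½ + 100*√10) - 42902 = -85805/2 + 100*√10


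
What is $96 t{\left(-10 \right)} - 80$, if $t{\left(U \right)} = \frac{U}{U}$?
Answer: $16$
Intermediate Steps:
$t{\left(U \right)} = 1$
$96 t{\left(-10 \right)} - 80 = 96 \cdot 1 - 80 = 96 - 80 = 16$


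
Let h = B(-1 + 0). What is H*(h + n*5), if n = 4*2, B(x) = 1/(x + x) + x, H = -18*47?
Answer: -32571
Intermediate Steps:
H = -846
B(x) = x + 1/(2*x) (B(x) = 1/(2*x) + x = x + 1/(2*x))
h = -3/2 (h = (-1 + 0) + 1/(2*(-1 + 0)) = -1 + (½)/(-1) = -1 + (½)*(-1) = -1 - ½ = -3/2 ≈ -1.5000)
n = 8
H*(h + n*5) = -846*(-3/2 + 8*5) = -846*(-3/2 + 40) = -846*77/2 = -32571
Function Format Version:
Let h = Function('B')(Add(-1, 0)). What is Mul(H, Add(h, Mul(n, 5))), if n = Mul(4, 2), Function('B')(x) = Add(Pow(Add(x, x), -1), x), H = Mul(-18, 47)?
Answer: -32571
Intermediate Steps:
H = -846
Function('B')(x) = Add(x, Mul(Rational(1, 2), Pow(x, -1))) (Function('B')(x) = Add(Pow(Mul(2, x), -1), x) = Add(Mul(Rational(1, 2), Pow(x, -1)), x) = Add(x, Mul(Rational(1, 2), Pow(x, -1))))
h = Rational(-3, 2) (h = Add(Add(-1, 0), Mul(Rational(1, 2), Pow(Add(-1, 0), -1))) = Add(-1, Mul(Rational(1, 2), Pow(-1, -1))) = Add(-1, Mul(Rational(1, 2), -1)) = Add(-1, Rational(-1, 2)) = Rational(-3, 2) ≈ -1.5000)
n = 8
Mul(H, Add(h, Mul(n, 5))) = Mul(-846, Add(Rational(-3, 2), Mul(8, 5))) = Mul(-846, Add(Rational(-3, 2), 40)) = Mul(-846, Rational(77, 2)) = -32571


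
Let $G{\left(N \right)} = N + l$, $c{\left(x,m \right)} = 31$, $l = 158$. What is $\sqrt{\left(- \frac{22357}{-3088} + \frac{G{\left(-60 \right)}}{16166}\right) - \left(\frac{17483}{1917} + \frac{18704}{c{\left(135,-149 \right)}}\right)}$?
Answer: $\frac{i \sqrt{9247502220251995003567971}}{123609665484} \approx 24.601 i$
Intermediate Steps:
$G{\left(N \right)} = 158 + N$ ($G{\left(N \right)} = N + 158 = 158 + N$)
$\sqrt{\left(- \frac{22357}{-3088} + \frac{G{\left(-60 \right)}}{16166}\right) - \left(\frac{17483}{1917} + \frac{18704}{c{\left(135,-149 \right)}}\right)} = \sqrt{\left(- \frac{22357}{-3088} + \frac{158 - 60}{16166}\right) - \left(\frac{17483}{1917} + \frac{18704}{31}\right)} = \sqrt{\left(\left(-22357\right) \left(- \frac{1}{3088}\right) + 98 \cdot \frac{1}{16166}\right) - \frac{36397541}{59427}} = \sqrt{\left(\frac{22357}{3088} + \frac{49}{8083}\right) - \frac{36397541}{59427}} = \sqrt{\frac{180862943}{24960304} - \frac{36397541}{59427}} = \sqrt{- \frac{897745546098803}{1483315985808}} = \frac{i \sqrt{9247502220251995003567971}}{123609665484}$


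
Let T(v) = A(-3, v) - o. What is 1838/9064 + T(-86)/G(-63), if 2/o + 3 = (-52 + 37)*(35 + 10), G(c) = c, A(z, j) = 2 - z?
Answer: 11940811/96789924 ≈ 0.12337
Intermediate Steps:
o = -1/339 (o = 2/(-3 + (-52 + 37)*(35 + 10)) = 2/(-3 - 15*45) = 2/(-3 - 675) = 2/(-678) = 2*(-1/678) = -1/339 ≈ -0.0029499)
T(v) = 1696/339 (T(v) = (2 - 1*(-3)) - 1*(-1/339) = (2 + 3) + 1/339 = 5 + 1/339 = 1696/339)
1838/9064 + T(-86)/G(-63) = 1838/9064 + (1696/339)/(-63) = 1838*(1/9064) + (1696/339)*(-1/63) = 919/4532 - 1696/21357 = 11940811/96789924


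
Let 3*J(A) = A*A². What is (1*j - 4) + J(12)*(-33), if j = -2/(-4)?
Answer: -38023/2 ≈ -19012.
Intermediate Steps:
J(A) = A³/3 (J(A) = (A*A²)/3 = A³/3)
j = ½ (j = -2*(-¼) = ½ ≈ 0.50000)
(1*j - 4) + J(12)*(-33) = (1*(½) - 4) + ((⅓)*12³)*(-33) = (½ - 4) + ((⅓)*1728)*(-33) = -7/2 + 576*(-33) = -7/2 - 19008 = -38023/2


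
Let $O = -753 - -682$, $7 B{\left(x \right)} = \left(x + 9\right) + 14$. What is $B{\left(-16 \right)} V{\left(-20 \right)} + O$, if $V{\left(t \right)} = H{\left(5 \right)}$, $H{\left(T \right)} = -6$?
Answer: $-77$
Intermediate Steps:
$B{\left(x \right)} = \frac{23}{7} + \frac{x}{7}$ ($B{\left(x \right)} = \frac{\left(x + 9\right) + 14}{7} = \frac{\left(9 + x\right) + 14}{7} = \frac{23 + x}{7} = \frac{23}{7} + \frac{x}{7}$)
$V{\left(t \right)} = -6$
$O = -71$ ($O = -753 + 682 = -71$)
$B{\left(-16 \right)} V{\left(-20 \right)} + O = \left(\frac{23}{7} + \frac{1}{7} \left(-16\right)\right) \left(-6\right) - 71 = \left(\frac{23}{7} - \frac{16}{7}\right) \left(-6\right) - 71 = 1 \left(-6\right) - 71 = -6 - 71 = -77$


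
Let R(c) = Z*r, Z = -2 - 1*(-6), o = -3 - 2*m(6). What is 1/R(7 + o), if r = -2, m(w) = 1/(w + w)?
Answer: -1/8 ≈ -0.12500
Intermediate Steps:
m(w) = 1/(2*w)
o = -19/6 (o = -3 - 1/6 = -19/6 ≈ -3.1667)
Z = 4 (Z = -2 + 6 = 4)
R(c) = -8 (R(c) = 4*(-2) = -8)
1/R(7 + o) = 1/(-8) = -1/8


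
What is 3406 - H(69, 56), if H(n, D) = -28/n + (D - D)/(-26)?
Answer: 235042/69 ≈ 3406.4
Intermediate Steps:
H(n, D) = -28/n (H(n, D) = -28/n + 0*(-1/26) = -28/n + 0 = -28/n)
3406 - H(69, 56) = 3406 - (-28)/69 = 3406 - 1*(-28/69) = 3406 + 28/69 = 235042/69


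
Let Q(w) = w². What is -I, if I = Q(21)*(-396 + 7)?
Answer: 171549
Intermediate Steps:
I = -171549 (I = 21²*(-396 + 7) = 441*(-389) = -171549)
-I = -1*(-171549) = 171549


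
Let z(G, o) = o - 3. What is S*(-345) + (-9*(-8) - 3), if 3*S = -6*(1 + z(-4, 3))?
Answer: 759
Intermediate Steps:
z(G, o) = -3 + o
S = -2 (S = (-6*(1 + (-3 + 3)))/3 = (-6*(1 + 0))/3 = (-6*1)/3 = (⅓)*(-6) = -2)
S*(-345) + (-9*(-8) - 3) = -2*(-345) + (-9*(-8) - 3) = 690 + (72 - 3) = 690 + 69 = 759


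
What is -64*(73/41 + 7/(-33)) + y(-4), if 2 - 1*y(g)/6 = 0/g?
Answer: -119572/1353 ≈ -88.375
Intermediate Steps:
y(g) = 12 (y(g) = 12 - 0/g = 12 - 6*0 = 12 + 0 = 12)
-64*(73/41 + 7/(-33)) + y(-4) = -64*(73/41 + 7/(-33)) + 12 = -64*(73*(1/41) + 7*(-1/33)) + 12 = -64*(73/41 - 7/33) + 12 = -64*2122/1353 + 12 = -135808/1353 + 12 = -119572/1353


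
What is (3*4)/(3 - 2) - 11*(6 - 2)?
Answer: -32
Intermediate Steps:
(3*4)/(3 - 2) - 11*(6 - 2) = 12/1 - 11*4 = 12*1 - 44 = 12 - 44 = -32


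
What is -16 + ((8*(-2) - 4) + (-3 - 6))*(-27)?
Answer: 767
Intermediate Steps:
-16 + ((8*(-2) - 4) + (-3 - 6))*(-27) = -16 + ((-16 - 4) - 9)*(-27) = -16 + (-20 - 9)*(-27) = -16 - 29*(-27) = -16 + 783 = 767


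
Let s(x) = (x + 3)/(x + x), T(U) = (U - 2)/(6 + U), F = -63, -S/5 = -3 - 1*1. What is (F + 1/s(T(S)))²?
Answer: 251001/64 ≈ 3921.9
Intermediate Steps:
S = 20 (S = -5*(-3 - 1*1) = -5*(-3 - 1) = -5*(-4) = 20)
T(U) = (-2 + U)/(6 + U)
s(x) = (3 + x)/(2*x) (s(x) = (3 + x)/((2*x)) = (3 + x)*(1/(2*x)) = (3 + x)/(2*x))
(F + 1/s(T(S)))² = (-63 + 1/((3 + (-2 + 20)/(6 + 20))/(2*(((-2 + 20)/(6 + 20))))))² = (-63 + 1/((3 + 18/26)/(2*((18/26)))))² = (-63 + 1/((3 + (1/26)*18)/(2*(((1/26)*18)))))² = (-63 + 1/((3 + 9/13)/(2*(9/13))))² = (-63 + 1/((½)*(13/9)*(48/13)))² = (-63 + 1/(8/3))² = (-63 + 3/8)² = (-501/8)² = 251001/64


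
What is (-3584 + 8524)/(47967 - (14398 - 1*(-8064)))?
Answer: 988/5101 ≈ 0.19369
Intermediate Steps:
(-3584 + 8524)/(47967 - (14398 - 1*(-8064))) = 4940/(47967 - (14398 + 8064)) = 4940/(47967 - 1*22462) = 4940/(47967 - 22462) = 4940/25505 = 4940*(1/25505) = 988/5101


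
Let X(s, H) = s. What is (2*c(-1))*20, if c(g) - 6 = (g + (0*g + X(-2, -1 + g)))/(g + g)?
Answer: 300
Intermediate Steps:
c(g) = 6 + (-2 + g)/(2*g) (c(g) = 6 + (g + (0*g - 2))/(g + g) = 6 + (g + (0 - 2))/((2*g)) = 6 + (g - 2)*(1/(2*g)) = 6 + (-2 + g)*(1/(2*g)) = 6 + (-2 + g)/(2*g))
(2*c(-1))*20 = (2*(13/2 - 1/(-1)))*20 = (2*(13/2 - 1*(-1)))*20 = (2*(13/2 + 1))*20 = (2*(15/2))*20 = 15*20 = 300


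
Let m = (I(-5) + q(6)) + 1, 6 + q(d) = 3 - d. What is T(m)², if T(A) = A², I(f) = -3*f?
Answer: 2401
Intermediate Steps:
q(d) = -3 - d (q(d) = -6 + (3 - d) = -3 - d)
m = 7 (m = (-3*(-5) + (-3 - 1*6)) + 1 = (15 + (-3 - 6)) + 1 = (15 - 9) + 1 = 6 + 1 = 7)
T(m)² = (7²)² = 49² = 2401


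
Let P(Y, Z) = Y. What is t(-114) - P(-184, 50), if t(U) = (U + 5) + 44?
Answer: 119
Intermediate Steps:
t(U) = 49 + U (t(U) = (5 + U) + 44 = 49 + U)
t(-114) - P(-184, 50) = (49 - 114) - 1*(-184) = -65 + 184 = 119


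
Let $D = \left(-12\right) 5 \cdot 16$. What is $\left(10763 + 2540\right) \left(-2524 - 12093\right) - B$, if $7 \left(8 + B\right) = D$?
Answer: $- \frac{1361148641}{7} \approx -1.9445 \cdot 10^{8}$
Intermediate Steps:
$D = -960$ ($D = \left(-60\right) 16 = -960$)
$B = - \frac{1016}{7}$ ($B = -8 + \frac{1}{7} \left(-960\right) = -8 - \frac{960}{7} = - \frac{1016}{7} \approx -145.14$)
$\left(10763 + 2540\right) \left(-2524 - 12093\right) - B = \left(10763 + 2540\right) \left(-2524 - 12093\right) - - \frac{1016}{7} = 13303 \left(-14617\right) + \frac{1016}{7} = -194449951 + \frac{1016}{7} = - \frac{1361148641}{7}$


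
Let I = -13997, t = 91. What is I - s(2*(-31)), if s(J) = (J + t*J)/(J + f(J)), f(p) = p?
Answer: -14043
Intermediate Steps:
s(J) = 46 (s(J) = (J + 91*J)/(J + J) = (92*J)/((2*J)) = (92*J)*(1/(2*J)) = 46)
I - s(2*(-31)) = -13997 - 1*46 = -13997 - 46 = -14043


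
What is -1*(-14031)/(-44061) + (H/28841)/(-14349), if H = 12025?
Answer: -1935703994768/6078060868683 ≈ -0.31847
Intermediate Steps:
-1*(-14031)/(-44061) + (H/28841)/(-14349) = -1*(-14031)/(-44061) + (12025/28841)/(-14349) = 14031*(-1/44061) + (12025*(1/28841))*(-1/14349) = -4677/14687 + (12025/28841)*(-1/14349) = -4677/14687 - 12025/413839509 = -1935703994768/6078060868683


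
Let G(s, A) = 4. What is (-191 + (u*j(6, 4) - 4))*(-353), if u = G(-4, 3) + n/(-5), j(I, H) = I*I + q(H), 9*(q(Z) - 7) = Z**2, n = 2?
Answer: 59657/5 ≈ 11931.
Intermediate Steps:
q(Z) = 7 + Z**2/9
j(I, H) = 7 + I**2 + H**2/9 (j(I, H) = I*I + (7 + H**2/9) = I**2 + (7 + H**2/9) = 7 + I**2 + H**2/9)
u = 18/5 (u = 4 + 2/(-5) = 4 + 2*(-1/5) = 4 - 2/5 = 18/5 ≈ 3.6000)
(-191 + (u*j(6, 4) - 4))*(-353) = (-191 + (18*(7 + 6**2 + (1/9)*4**2)/5 - 4))*(-353) = (-191 + (18*(7 + 36 + (1/9)*16)/5 - 4))*(-353) = (-191 + (18*(7 + 36 + 16/9)/5 - 4))*(-353) = (-191 + ((18/5)*(403/9) - 4))*(-353) = (-191 + (806/5 - 4))*(-353) = (-191 + 786/5)*(-353) = -169/5*(-353) = 59657/5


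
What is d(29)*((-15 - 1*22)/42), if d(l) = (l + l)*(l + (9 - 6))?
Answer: -34336/21 ≈ -1635.0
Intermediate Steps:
d(l) = 2*l*(3 + l) (d(l) = (2*l)*(l + 3) = (2*l)*(3 + l) = 2*l*(3 + l))
d(29)*((-15 - 1*22)/42) = (2*29*(3 + 29))*((-15 - 1*22)/42) = (2*29*32)*((-15 - 22)*(1/42)) = 1856*(-37*1/42) = 1856*(-37/42) = -34336/21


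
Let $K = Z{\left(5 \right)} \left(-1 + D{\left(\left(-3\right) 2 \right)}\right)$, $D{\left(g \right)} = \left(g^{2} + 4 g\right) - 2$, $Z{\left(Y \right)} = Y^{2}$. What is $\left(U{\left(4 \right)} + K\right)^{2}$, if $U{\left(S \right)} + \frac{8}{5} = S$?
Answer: $\frac{1292769}{25} \approx 51711.0$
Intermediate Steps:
$U{\left(S \right)} = - \frac{8}{5} + S$
$D{\left(g \right)} = -2 + g^{2} + 4 g$
$K = 225$ ($K = 5^{2} \left(-1 + \left(-2 + \left(\left(-3\right) 2\right)^{2} + 4 \left(\left(-3\right) 2\right)\right)\right) = 25 \left(-1 + \left(-2 + \left(-6\right)^{2} + 4 \left(-6\right)\right)\right) = 25 \left(-1 - -10\right) = 25 \left(-1 + 10\right) = 25 \cdot 9 = 225$)
$\left(U{\left(4 \right)} + K\right)^{2} = \left(\left(- \frac{8}{5} + 4\right) + 225\right)^{2} = \left(\frac{12}{5} + 225\right)^{2} = \left(\frac{1137}{5}\right)^{2} = \frac{1292769}{25}$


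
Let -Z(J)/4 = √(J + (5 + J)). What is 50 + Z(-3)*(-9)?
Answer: 50 + 36*I ≈ 50.0 + 36.0*I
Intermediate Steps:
Z(J) = -4*√(5 + 2*J) (Z(J) = -4*√(J + (5 + J)) = -4*√(5 + 2*J))
50 + Z(-3)*(-9) = 50 - 4*√(5 + 2*(-3))*(-9) = 50 - 4*√(5 - 6)*(-9) = 50 - 4*I*(-9) = 50 + 36*I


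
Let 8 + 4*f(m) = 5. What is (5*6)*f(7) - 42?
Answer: -129/2 ≈ -64.500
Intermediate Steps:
f(m) = -¾ (f(m) = -2 + (¼)*5 = -2 + 5/4 = -¾)
(5*6)*f(7) - 42 = (5*6)*(-¾) - 42 = 30*(-¾) - 42 = -45/2 - 42 = -129/2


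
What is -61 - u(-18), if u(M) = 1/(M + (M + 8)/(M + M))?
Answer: -19441/319 ≈ -60.944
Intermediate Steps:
u(M) = 1/(M + (8 + M)/(2*M)) (u(M) = 1/(M + (8 + M)/((2*M))) = 1/(M + (8 + M)*(1/(2*M))) = 1/(M + (8 + M)/(2*M)))
-61 - u(-18) = -61 - 2*(-18)/(8 - 18 + 2*(-18)²) = -61 - 2*(-18)/(8 - 18 + 2*324) = -61 - 2*(-18)/(8 - 18 + 648) = -61 - 2*(-18)/638 = -61 - 1*(-18/319) = -61 + 18/319 = -19441/319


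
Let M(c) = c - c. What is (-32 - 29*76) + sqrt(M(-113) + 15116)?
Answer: -2236 + 2*sqrt(3779) ≈ -2113.1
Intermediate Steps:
M(c) = 0
(-32 - 29*76) + sqrt(M(-113) + 15116) = (-32 - 29*76) + sqrt(0 + 15116) = (-32 - 2204) + sqrt(15116) = -2236 + 2*sqrt(3779)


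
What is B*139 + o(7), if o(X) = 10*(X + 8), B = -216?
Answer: -29874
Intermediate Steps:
o(X) = 80 + 10*X (o(X) = 10*(8 + X) = 80 + 10*X)
B*139 + o(7) = -216*139 + (80 + 10*7) = -30024 + (80 + 70) = -30024 + 150 = -29874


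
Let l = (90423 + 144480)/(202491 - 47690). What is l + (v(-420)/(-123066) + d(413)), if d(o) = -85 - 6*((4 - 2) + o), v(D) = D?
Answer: -8171113594322/3175123311 ≈ -2573.5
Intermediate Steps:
d(o) = -97 - 6*o (d(o) = -85 - 6*(2 + o) = -85 - (12 + 6*o) = -85 + (-12 - 6*o) = -97 - 6*o)
l = 234903/154801 ≈ 1.5175
l + (v(-420)/(-123066) + d(413)) = 234903/154801 + (-420/(-123066) + (-97 - 6*413)) = 234903/154801 + (-420*(-1/123066) + (-97 - 2478)) = 234903/154801 + (70/20511 - 2575) = 234903/154801 - 52815755/20511 = -8171113594322/3175123311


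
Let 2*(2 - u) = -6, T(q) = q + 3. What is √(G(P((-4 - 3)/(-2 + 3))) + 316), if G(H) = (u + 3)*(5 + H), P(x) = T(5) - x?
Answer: 2*√119 ≈ 21.817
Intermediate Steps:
T(q) = 3 + q
P(x) = 8 - x (P(x) = (3 + 5) - x = 8 - x)
u = 5 (u = 2 - ½*(-6) = 2 + 3 = 5)
G(H) = 40 + 8*H (G(H) = (5 + 3)*(5 + H) = 8*(5 + H) = 40 + 8*H)
√(G(P((-4 - 3)/(-2 + 3))) + 316) = √((40 + 8*(8 - (-4 - 3)/(-2 + 3))) + 316) = √((40 + 8*(8 - (-7)/1)) + 316) = √((40 + 8*(8 - (-7))) + 316) = √((40 + 8*(8 - 1*(-7))) + 316) = √((40 + 8*(8 + 7)) + 316) = √((40 + 8*15) + 316) = √((40 + 120) + 316) = √(160 + 316) = √476 = 2*√119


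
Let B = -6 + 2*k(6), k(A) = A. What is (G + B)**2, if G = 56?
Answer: 3844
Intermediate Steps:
B = 6 (B = -6 + 2*6 = -6 + 12 = 6)
(G + B)**2 = (56 + 6)**2 = 62**2 = 3844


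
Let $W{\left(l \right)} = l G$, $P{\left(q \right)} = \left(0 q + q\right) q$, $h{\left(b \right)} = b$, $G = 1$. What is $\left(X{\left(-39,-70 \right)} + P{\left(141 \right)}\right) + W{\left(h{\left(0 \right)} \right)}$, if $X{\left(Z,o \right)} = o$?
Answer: $19811$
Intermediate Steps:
$P{\left(q \right)} = q^{2}$ ($P{\left(q \right)} = \left(0 + q\right) q = q q = q^{2}$)
$W{\left(l \right)} = l$ ($W{\left(l \right)} = l 1 = l$)
$\left(X{\left(-39,-70 \right)} + P{\left(141 \right)}\right) + W{\left(h{\left(0 \right)} \right)} = \left(-70 + 141^{2}\right) + 0 = \left(-70 + 19881\right) + 0 = 19811 + 0 = 19811$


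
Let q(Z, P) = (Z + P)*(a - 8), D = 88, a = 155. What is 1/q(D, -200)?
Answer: -1/16464 ≈ -6.0739e-5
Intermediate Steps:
q(Z, P) = 147*P + 147*Z (q(Z, P) = (Z + P)*(155 - 8) = (P + Z)*147 = 147*P + 147*Z)
1/q(D, -200) = 1/(147*(-200) + 147*88) = 1/(-29400 + 12936) = 1/(-16464) = -1/16464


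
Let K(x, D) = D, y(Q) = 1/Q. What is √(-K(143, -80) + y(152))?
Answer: √462118/76 ≈ 8.9446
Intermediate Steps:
√(-K(143, -80) + y(152)) = √(-1*(-80) + 1/152) = √(80 + 1/152) = √(12161/152) = √462118/76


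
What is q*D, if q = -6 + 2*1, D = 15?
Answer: -60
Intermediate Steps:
q = -4 (q = -6 + 2 = -4)
q*D = -4*15 = -60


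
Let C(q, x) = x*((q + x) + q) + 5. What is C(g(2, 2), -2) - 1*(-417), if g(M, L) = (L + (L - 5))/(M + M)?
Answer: 427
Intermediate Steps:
g(M, L) = (-5 + 2*L)/(2*M) (g(M, L) = (L + (-5 + L))/((2*M)) = (-5 + 2*L)*(1/(2*M)) = (-5 + 2*L)/(2*M))
C(q, x) = 5 + x*(x + 2*q) (C(q, x) = x*(x + 2*q) + 5 = 5 + x*(x + 2*q))
C(g(2, 2), -2) - 1*(-417) = (5 + (-2)**2 + 2*((-5/2 + 2)/2)*(-2)) - 1*(-417) = (5 + 4 + 2*((1/2)*(-1/2))*(-2)) + 417 = (5 + 4 + 2*(-1/4)*(-2)) + 417 = (5 + 4 + 1) + 417 = 10 + 417 = 427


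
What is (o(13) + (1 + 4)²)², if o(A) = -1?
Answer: 576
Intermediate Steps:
(o(13) + (1 + 4)²)² = (-1 + (1 + 4)²)² = (-1 + 5²)² = (-1 + 25)² = 24² = 576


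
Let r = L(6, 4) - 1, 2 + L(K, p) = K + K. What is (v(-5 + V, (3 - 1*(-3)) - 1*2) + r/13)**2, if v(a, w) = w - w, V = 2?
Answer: 81/169 ≈ 0.47929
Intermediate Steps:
v(a, w) = 0
L(K, p) = -2 + 2*K (L(K, p) = -2 + (K + K) = -2 + 2*K)
r = 9 (r = (-2 + 2*6) - 1 = (-2 + 12) - 1 = 10 - 1 = 9)
(v(-5 + V, (3 - 1*(-3)) - 1*2) + r/13)**2 = (0 + 9/13)**2 = (9/13)**2 = 81/169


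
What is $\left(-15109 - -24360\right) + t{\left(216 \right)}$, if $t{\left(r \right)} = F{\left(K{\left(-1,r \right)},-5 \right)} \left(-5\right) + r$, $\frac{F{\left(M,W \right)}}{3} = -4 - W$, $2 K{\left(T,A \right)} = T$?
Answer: $9452$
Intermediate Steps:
$K{\left(T,A \right)} = \frac{T}{2}$
$F{\left(M,W \right)} = -12 - 3 W$ ($F{\left(M,W \right)} = 3 \left(-4 - W\right) = -12 - 3 W$)
$t{\left(r \right)} = -15 + r$ ($t{\left(r \right)} = \left(-12 - -15\right) \left(-5\right) + r = \left(-12 + 15\right) \left(-5\right) + r = 3 \left(-5\right) + r = -15 + r$)
$\left(-15109 - -24360\right) + t{\left(216 \right)} = \left(-15109 - -24360\right) + \left(-15 + 216\right) = \left(-15109 + 24360\right) + 201 = 9251 + 201 = 9452$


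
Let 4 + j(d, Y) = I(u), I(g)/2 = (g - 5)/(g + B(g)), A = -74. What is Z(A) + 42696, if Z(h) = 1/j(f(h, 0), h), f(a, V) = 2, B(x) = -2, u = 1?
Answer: 170785/4 ≈ 42696.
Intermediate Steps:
I(g) = 2*(-5 + g)/(-2 + g) (I(g) = 2*((g - 5)/(g - 2)) = 2*((-5 + g)/(-2 + g)) = 2*(-5 + g)/(-2 + g))
j(d, Y) = 4 (j(d, Y) = -4 + 2*(-5 + 1)/(-2 + 1) = -4 + 2*(-4)/(-1) = -4 + 2*(-1)*(-4) = -4 + 8 = 4)
Z(h) = ¼ (Z(h) = 1/4 = ¼)
Z(A) + 42696 = ¼ + 42696 = 170785/4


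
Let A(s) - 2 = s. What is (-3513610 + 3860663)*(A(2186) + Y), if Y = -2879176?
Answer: -998467316364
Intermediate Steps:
A(s) = 2 + s
(-3513610 + 3860663)*(A(2186) + Y) = (-3513610 + 3860663)*((2 + 2186) - 2879176) = 347053*(2188 - 2879176) = 347053*(-2876988) = -998467316364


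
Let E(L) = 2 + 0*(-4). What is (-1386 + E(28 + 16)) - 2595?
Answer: -3979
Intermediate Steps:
E(L) = 2 (E(L) = 2 + 0 = 2)
(-1386 + E(28 + 16)) - 2595 = (-1386 + 2) - 2595 = -1384 - 2595 = -3979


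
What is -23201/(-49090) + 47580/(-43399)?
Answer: -1328802001/2130456910 ≈ -0.62372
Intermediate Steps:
-23201/(-49090) + 47580/(-43399) = -23201*(-1/49090) + 47580*(-1/43399) = 23201/49090 - 47580/43399 = -1328802001/2130456910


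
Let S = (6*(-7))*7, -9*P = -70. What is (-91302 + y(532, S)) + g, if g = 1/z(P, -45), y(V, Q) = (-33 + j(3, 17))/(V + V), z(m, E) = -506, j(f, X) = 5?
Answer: -438888850/4807 ≈ -91302.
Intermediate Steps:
P = 70/9 (P = -⅑*(-70) = 70/9 ≈ 7.7778)
S = -294 (S = -42*7 = -294)
y(V, Q) = -14/V (y(V, Q) = (-33 + 5)/(V + V) = -28*1/(2*V) = -14/V)
g = -1/506 (g = 1/(-506) = -1/506 ≈ -0.0019763)
(-91302 + y(532, S)) + g = (-91302 - 14/532) - 1/506 = (-91302 - 14*1/532) - 1/506 = (-91302 - 1/38) - 1/506 = -3469477/38 - 1/506 = -438888850/4807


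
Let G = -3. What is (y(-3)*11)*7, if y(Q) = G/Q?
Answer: 77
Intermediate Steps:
y(Q) = -3/Q
(y(-3)*11)*7 = (-3/(-3)*11)*7 = (-3*(-⅓)*11)*7 = (1*11)*7 = 11*7 = 77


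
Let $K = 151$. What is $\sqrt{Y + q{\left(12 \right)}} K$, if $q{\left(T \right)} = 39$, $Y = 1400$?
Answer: $151 \sqrt{1439} \approx 5728.1$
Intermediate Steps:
$\sqrt{Y + q{\left(12 \right)}} K = \sqrt{1400 + 39} \cdot 151 = \sqrt{1439} \cdot 151 = 151 \sqrt{1439}$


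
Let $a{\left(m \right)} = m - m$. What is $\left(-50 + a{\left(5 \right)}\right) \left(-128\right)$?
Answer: $6400$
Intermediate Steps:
$a{\left(m \right)} = 0$
$\left(-50 + a{\left(5 \right)}\right) \left(-128\right) = \left(-50 + 0\right) \left(-128\right) = \left(-50\right) \left(-128\right) = 6400$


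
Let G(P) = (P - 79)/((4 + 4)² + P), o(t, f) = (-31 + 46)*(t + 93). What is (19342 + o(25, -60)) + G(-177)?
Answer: 2385912/113 ≈ 21114.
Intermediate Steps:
o(t, f) = 1395 + 15*t (o(t, f) = 15*(93 + t) = 1395 + 15*t)
G(P) = (-79 + P)/(64 + P) (G(P) = (-79 + P)/(8² + P) = (-79 + P)/(64 + P))
(19342 + o(25, -60)) + G(-177) = (19342 + (1395 + 15*25)) + (-79 - 177)/(64 - 177) = (19342 + (1395 + 375)) - 256/(-113) = (19342 + 1770) - 1/113*(-256) = 21112 + 256/113 = 2385912/113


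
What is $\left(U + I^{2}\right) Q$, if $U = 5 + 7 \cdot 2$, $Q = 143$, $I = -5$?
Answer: $6292$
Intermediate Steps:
$U = 19$ ($U = 5 + 14 = 19$)
$\left(U + I^{2}\right) Q = \left(19 + \left(-5\right)^{2}\right) 143 = \left(19 + 25\right) 143 = 44 \cdot 143 = 6292$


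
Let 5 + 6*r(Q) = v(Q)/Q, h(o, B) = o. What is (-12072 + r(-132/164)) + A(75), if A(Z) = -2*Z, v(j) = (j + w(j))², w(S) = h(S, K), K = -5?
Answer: -3006949/246 ≈ -12223.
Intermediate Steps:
w(S) = S
v(j) = 4*j² (v(j) = (j + j)² = (2*j)² = 4*j²)
r(Q) = -⅚ + 2*Q/3 (r(Q) = -⅚ + ((4*Q²)/Q)/6 = -⅚ + (4*Q)/6 = -⅚ + 2*Q/3)
(-12072 + r(-132/164)) + A(75) = (-12072 + (-⅚ + 2*(-132/164)/3)) - 2*75 = (-12072 + (-⅚ + 2*(-132*1/164)/3)) - 150 = (-12072 + (-⅚ + (⅔)*(-33/41))) - 150 = (-12072 + (-⅚ - 22/41)) - 150 = (-12072 - 337/246) - 150 = -2970049/246 - 150 = -3006949/246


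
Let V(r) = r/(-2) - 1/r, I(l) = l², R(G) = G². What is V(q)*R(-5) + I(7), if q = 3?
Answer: 19/6 ≈ 3.1667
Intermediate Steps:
V(r) = -1/r - r/2 (V(r) = r*(-½) - 1/r = -r/2 - 1/r = -1/r - r/2)
V(q)*R(-5) + I(7) = (-1/3 - ½*3)*(-5)² + 7² = (-1*⅓ - 3/2)*25 + 49 = (-⅓ - 3/2)*25 + 49 = -11/6*25 + 49 = -275/6 + 49 = 19/6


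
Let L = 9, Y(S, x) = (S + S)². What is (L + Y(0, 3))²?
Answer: 81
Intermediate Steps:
Y(S, x) = 4*S² (Y(S, x) = (2*S)² = 4*S²)
(L + Y(0, 3))² = (9 + 4*0²)² = (9 + 4*0)² = (9 + 0)² = 9² = 81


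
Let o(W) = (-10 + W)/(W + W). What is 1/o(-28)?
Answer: 28/19 ≈ 1.4737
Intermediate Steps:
o(W) = (-10 + W)/(2*W) (o(W) = (-10 + W)/((2*W)) = (-10 + W)*(1/(2*W)) = (-10 + W)/(2*W))
1/o(-28) = 1/((½)*(-10 - 28)/(-28)) = 1/((½)*(-1/28)*(-38)) = 1/(19/28) = 28/19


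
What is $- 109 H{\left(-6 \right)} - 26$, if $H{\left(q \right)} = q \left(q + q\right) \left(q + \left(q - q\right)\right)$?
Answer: $47062$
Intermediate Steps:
$H{\left(q \right)} = 2 q^{3}$ ($H{\left(q \right)} = q 2 q \left(q + 0\right) = 2 q^{2} q = 2 q^{3}$)
$- 109 H{\left(-6 \right)} - 26 = - 109 \cdot 2 \left(-6\right)^{3} - 26 = - 109 \cdot 2 \left(-216\right) - 26 = \left(-109\right) \left(-432\right) - 26 = 47088 - 26 = 47062$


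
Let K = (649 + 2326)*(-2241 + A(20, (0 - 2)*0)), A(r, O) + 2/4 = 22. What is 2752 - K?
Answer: 13211529/2 ≈ 6.6058e+6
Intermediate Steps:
A(r, O) = 43/2 (A(r, O) = -½ + 22 = 43/2)
K = -13206025/2 (K = (649 + 2326)*(-2241 + 43/2) = 2975*(-4439/2) = -13206025/2 ≈ -6.6030e+6)
2752 - K = 2752 - 1*(-13206025/2) = 2752 + 13206025/2 = 13211529/2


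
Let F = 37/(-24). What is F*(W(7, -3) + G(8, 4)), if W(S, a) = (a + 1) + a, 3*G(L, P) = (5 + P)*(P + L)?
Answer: -1147/24 ≈ -47.792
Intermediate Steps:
G(L, P) = (5 + P)*(L + P)/3 (G(L, P) = ((5 + P)*(P + L))/3 = ((5 + P)*(L + P))/3 = (5 + P)*(L + P)/3)
W(S, a) = 1 + 2*a (W(S, a) = (1 + a) + a = 1 + 2*a)
F = -37/24 (F = 37*(-1/24) = -37/24 ≈ -1.5417)
F*(W(7, -3) + G(8, 4)) = -37*((1 + 2*(-3)) + ((1/3)*4**2 + (5/3)*8 + (5/3)*4 + (1/3)*8*4))/24 = -37*((1 - 6) + ((1/3)*16 + 40/3 + 20/3 + 32/3))/24 = -37*(-5 + (16/3 + 40/3 + 20/3 + 32/3))/24 = -37*(-5 + 36)/24 = -37/24*31 = -1147/24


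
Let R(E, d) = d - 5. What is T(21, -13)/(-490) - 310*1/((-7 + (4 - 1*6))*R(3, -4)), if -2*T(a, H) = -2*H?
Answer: -150847/39690 ≈ -3.8006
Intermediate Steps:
T(a, H) = H (T(a, H) = -(-1)*H = H)
R(E, d) = -5 + d
T(21, -13)/(-490) - 310*1/((-7 + (4 - 1*6))*R(3, -4)) = -13/(-490) - 310*1/((-7 + (4 - 1*6))*(-5 - 4)) = -13*(-1/490) - 310*(-1/(9*(-7 + (4 - 6)))) = 13/490 - 310*(-1/(9*(-7 - 2))) = 13/490 - 310/((-9*(-9))) = 13/490 - 310/81 = -150847/39690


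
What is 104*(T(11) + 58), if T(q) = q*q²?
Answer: 144456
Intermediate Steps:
T(q) = q³
104*(T(11) + 58) = 104*(11³ + 58) = 104*(1331 + 58) = 104*1389 = 144456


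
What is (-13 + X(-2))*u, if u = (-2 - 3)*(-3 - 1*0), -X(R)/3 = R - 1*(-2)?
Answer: -195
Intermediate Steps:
X(R) = -6 - 3*R (X(R) = -3*(R - 1*(-2)) = -3*(R + 2) = -3*(2 + R) = -6 - 3*R)
u = 15 (u = -5*(-3 + 0) = -5*(-3) = 15)
(-13 + X(-2))*u = (-13 + (-6 - 3*(-2)))*15 = (-13 + (-6 + 6))*15 = (-13 + 0)*15 = -13*15 = -195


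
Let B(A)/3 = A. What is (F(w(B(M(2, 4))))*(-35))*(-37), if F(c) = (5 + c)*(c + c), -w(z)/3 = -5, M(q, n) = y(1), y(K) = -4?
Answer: 777000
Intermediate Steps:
M(q, n) = -4
B(A) = 3*A
w(z) = 15 (w(z) = -3*(-5) = 15)
F(c) = 2*c*(5 + c) (F(c) = (5 + c)*(2*c) = 2*c*(5 + c))
(F(w(B(M(2, 4))))*(-35))*(-37) = ((2*15*(5 + 15))*(-35))*(-37) = ((2*15*20)*(-35))*(-37) = (600*(-35))*(-37) = -21000*(-37) = 777000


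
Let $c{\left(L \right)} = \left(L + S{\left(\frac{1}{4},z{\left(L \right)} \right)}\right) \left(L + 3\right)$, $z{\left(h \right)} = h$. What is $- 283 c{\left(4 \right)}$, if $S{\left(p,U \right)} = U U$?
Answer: $-39620$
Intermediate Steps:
$S{\left(p,U \right)} = U^{2}$
$c{\left(L \right)} = \left(3 + L\right) \left(L + L^{2}\right)$ ($c{\left(L \right)} = \left(L + L^{2}\right) \left(L + 3\right) = \left(L + L^{2}\right) \left(3 + L\right) = \left(3 + L\right) \left(L + L^{2}\right)$)
$- 283 c{\left(4 \right)} = - 283 \cdot 4 \left(3 + 4^{2} + 4 \cdot 4\right) = - 283 \cdot 4 \left(3 + 16 + 16\right) = - 283 \cdot 4 \cdot 35 = \left(-283\right) 140 = -39620$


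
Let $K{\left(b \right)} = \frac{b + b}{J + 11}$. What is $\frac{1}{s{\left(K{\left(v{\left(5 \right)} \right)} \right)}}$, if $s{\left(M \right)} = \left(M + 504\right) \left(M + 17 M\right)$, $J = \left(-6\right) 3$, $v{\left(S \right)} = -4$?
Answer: $\frac{49}{509184} \approx 9.6232 \cdot 10^{-5}$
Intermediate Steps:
$J = -18$
$K{\left(b \right)} = - \frac{2 b}{7}$ ($K{\left(b \right)} = \frac{b + b}{-18 + 11} = \frac{2 b}{-7} = 2 b \left(- \frac{1}{7}\right) = - \frac{2 b}{7}$)
$s{\left(M \right)} = 18 M \left(504 + M\right)$ ($s{\left(M \right)} = \left(504 + M\right) 18 M = 18 M \left(504 + M\right)$)
$\frac{1}{s{\left(K{\left(v{\left(5 \right)} \right)} \right)}} = \frac{1}{18 \left(\left(- \frac{2}{7}\right) \left(-4\right)\right) \left(504 - - \frac{8}{7}\right)} = \frac{1}{18 \cdot \frac{8}{7} \left(504 + \frac{8}{7}\right)} = \frac{1}{18 \cdot \frac{8}{7} \cdot \frac{3536}{7}} = \frac{1}{\frac{509184}{49}} = \frac{49}{509184}$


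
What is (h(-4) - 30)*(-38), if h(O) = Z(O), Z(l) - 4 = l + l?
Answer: 1292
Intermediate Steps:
Z(l) = 4 + 2*l (Z(l) = 4 + (l + l) = 4 + 2*l)
h(O) = 4 + 2*O
(h(-4) - 30)*(-38) = ((4 + 2*(-4)) - 30)*(-38) = ((4 - 8) - 30)*(-38) = (-4 - 30)*(-38) = -34*(-38) = 1292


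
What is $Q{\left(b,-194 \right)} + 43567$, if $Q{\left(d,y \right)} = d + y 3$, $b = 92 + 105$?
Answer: $43182$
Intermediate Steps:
$b = 197$
$Q{\left(d,y \right)} = d + 3 y$
$Q{\left(b,-194 \right)} + 43567 = \left(197 + 3 \left(-194\right)\right) + 43567 = \left(197 - 582\right) + 43567 = -385 + 43567 = 43182$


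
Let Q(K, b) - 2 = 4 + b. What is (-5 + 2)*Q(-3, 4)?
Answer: -30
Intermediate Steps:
Q(K, b) = 6 + b (Q(K, b) = 2 + (4 + b) = 6 + b)
(-5 + 2)*Q(-3, 4) = (-5 + 2)*(6 + 4) = -3*10 = -30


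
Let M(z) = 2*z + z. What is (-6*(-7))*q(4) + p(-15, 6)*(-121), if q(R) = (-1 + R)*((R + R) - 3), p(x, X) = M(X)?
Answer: -1548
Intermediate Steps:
M(z) = 3*z
p(x, X) = 3*X
q(R) = (-1 + R)*(-3 + 2*R) (q(R) = (-1 + R)*(2*R - 3) = (-1 + R)*(-3 + 2*R))
(-6*(-7))*q(4) + p(-15, 6)*(-121) = (-6*(-7))*(3 - 5*4 + 2*4²) + (3*6)*(-121) = 42*(3 - 20 + 2*16) + 18*(-121) = 42*(3 - 20 + 32) - 2178 = 42*15 - 2178 = 630 - 2178 = -1548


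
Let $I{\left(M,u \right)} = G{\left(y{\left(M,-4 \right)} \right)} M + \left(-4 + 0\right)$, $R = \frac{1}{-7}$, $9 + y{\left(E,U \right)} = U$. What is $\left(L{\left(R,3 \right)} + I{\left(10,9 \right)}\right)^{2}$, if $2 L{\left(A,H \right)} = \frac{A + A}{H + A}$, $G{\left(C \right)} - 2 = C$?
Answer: $\frac{5202961}{400} \approx 13007.0$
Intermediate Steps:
$y{\left(E,U \right)} = -9 + U$
$G{\left(C \right)} = 2 + C$
$R = - \frac{1}{7} \approx -0.14286$
$L{\left(A,H \right)} = \frac{A}{A + H}$ ($L{\left(A,H \right)} = \frac{\left(A + A\right) \frac{1}{H + A}}{2} = \frac{2 A \frac{1}{A + H}}{2} = \frac{A}{A + H}$)
$I{\left(M,u \right)} = -4 - 11 M$ ($I{\left(M,u \right)} = \left(2 - 13\right) M + \left(-4 + 0\right) = \left(2 - 13\right) M - 4 = - 11 M - 4 = -4 - 11 M$)
$\left(L{\left(R,3 \right)} + I{\left(10,9 \right)}\right)^{2} = \left(- \frac{1}{7 \left(- \frac{1}{7} + 3\right)} - 114\right)^{2} = \left(- \frac{1}{7 \cdot \frac{20}{7}} - 114\right)^{2} = \left(\left(- \frac{1}{7}\right) \frac{7}{20} - 114\right)^{2} = \left(- \frac{1}{20} - 114\right)^{2} = \left(- \frac{2281}{20}\right)^{2} = \frac{5202961}{400}$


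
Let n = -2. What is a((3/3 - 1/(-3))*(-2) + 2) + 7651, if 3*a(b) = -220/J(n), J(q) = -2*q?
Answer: 22898/3 ≈ 7632.7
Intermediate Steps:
a(b) = -55/3 (a(b) = (-220/((-2*(-2))))/3 = (-220/4)/3 = (-220*1/4)/3 = (1/3)*(-55) = -55/3)
a((3/3 - 1/(-3))*(-2) + 2) + 7651 = -55/3 + 7651 = 22898/3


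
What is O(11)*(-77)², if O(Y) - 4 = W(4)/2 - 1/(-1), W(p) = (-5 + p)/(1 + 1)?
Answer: 112651/4 ≈ 28163.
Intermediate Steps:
W(p) = -5/2 + p/2 (W(p) = (-5 + p)/2 = (-5 + p)*(½) = -5/2 + p/2)
O(Y) = 19/4 (O(Y) = 4 + ((-5/2 + (½)*4)/2 - 1/(-1)) = 4 + ((-5/2 + 2)*(½) - 1*(-1)) = 4 + (-½*½ + 1) = 4 + (-¼ + 1) = 4 + ¾ = 19/4)
O(11)*(-77)² = (19/4)*(-77)² = (19/4)*5929 = 112651/4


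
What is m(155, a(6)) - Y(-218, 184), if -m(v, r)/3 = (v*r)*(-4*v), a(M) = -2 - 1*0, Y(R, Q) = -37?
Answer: -576563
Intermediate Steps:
a(M) = -2 (a(M) = -2 + 0 = -2)
m(v, r) = 12*r*v² (m(v, r) = -3*v*r*(-4*v) = -3*r*v*(-4*v) = -(-12)*r*v² = 12*r*v²)
m(155, a(6)) - Y(-218, 184) = 12*(-2)*155² - 1*(-37) = 12*(-2)*24025 + 37 = -576600 + 37 = -576563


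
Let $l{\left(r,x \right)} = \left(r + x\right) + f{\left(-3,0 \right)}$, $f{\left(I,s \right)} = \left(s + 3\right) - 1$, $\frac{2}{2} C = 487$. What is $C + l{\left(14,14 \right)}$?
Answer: $517$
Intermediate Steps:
$C = 487$
$f{\left(I,s \right)} = 2 + s$ ($f{\left(I,s \right)} = \left(3 + s\right) - 1 = 2 + s$)
$l{\left(r,x \right)} = 2 + r + x$ ($l{\left(r,x \right)} = \left(r + x\right) + \left(2 + 0\right) = \left(r + x\right) + 2 = 2 + r + x$)
$C + l{\left(14,14 \right)} = 487 + \left(2 + 14 + 14\right) = 487 + 30 = 517$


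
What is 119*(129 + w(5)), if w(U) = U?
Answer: 15946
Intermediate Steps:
119*(129 + w(5)) = 119*(129 + 5) = 119*134 = 15946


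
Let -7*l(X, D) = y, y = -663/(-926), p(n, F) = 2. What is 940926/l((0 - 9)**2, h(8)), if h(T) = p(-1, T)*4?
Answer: -2033027444/221 ≈ -9.1992e+6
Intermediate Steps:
y = 663/926 (y = -663*(-1/926) = 663/926 ≈ 0.71598)
h(T) = 8 (h(T) = 2*4 = 8)
l(X, D) = -663/6482 (l(X, D) = -1/7*663/926 = -663/6482)
940926/l((0 - 9)**2, h(8)) = 940926/(-663/6482) = 940926*(-6482/663) = -2033027444/221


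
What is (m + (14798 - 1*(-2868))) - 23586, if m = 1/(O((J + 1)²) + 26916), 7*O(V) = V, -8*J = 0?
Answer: -1115404953/188413 ≈ -5920.0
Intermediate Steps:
J = 0 (J = -⅛*0 = 0)
O(V) = V/7
m = 7/188413 (m = 1/((0 + 1)²/7 + 26916) = 1/((⅐)*1² + 26916) = 1/((⅐)*1 + 26916) = 1/(⅐ + 26916) = 1/(188413/7) = 7/188413 ≈ 3.7152e-5)
(m + (14798 - 1*(-2868))) - 23586 = (7/188413 + (14798 - 1*(-2868))) - 23586 = (7/188413 + (14798 + 2868)) - 23586 = (7/188413 + 17666) - 23586 = 3328504065/188413 - 23586 = -1115404953/188413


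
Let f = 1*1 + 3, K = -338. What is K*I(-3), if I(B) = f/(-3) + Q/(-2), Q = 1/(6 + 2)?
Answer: 11323/24 ≈ 471.79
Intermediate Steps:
Q = 1/8 ≈ 0.12500
f = 4 (f = 1 + 3 = 4)
I(B) = -67/48 (I(B) = 4/(-3) + (1/8)/(-2) = 4*(-1/3) + (1/8)*(-1/2) = -4/3 - 1/16 = -67/48)
K*I(-3) = -338*(-67/48) = 11323/24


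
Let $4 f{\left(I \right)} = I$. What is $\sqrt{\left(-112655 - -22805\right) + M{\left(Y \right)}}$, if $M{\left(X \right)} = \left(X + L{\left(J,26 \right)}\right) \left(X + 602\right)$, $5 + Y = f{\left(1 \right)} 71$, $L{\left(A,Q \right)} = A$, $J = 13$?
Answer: $\frac{i \sqrt{1184323}}{4} \approx 272.07 i$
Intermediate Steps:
$f{\left(I \right)} = \frac{I}{4}$
$Y = \frac{51}{4}$ ($Y = -5 + \frac{1}{4} \cdot 1 \cdot 71 = -5 + \frac{1}{4} \cdot 71 = -5 + \frac{71}{4} = \frac{51}{4} \approx 12.75$)
$M{\left(X \right)} = \left(13 + X\right) \left(602 + X\right)$ ($M{\left(X \right)} = \left(X + 13\right) \left(X + 602\right) = \left(13 + X\right) \left(602 + X\right)$)
$\sqrt{\left(-112655 - -22805\right) + M{\left(Y \right)}} = \sqrt{\left(-112655 - -22805\right) + \left(7826 + \left(\frac{51}{4}\right)^{2} + 615 \cdot \frac{51}{4}\right)} = \sqrt{\left(-112655 + 22805\right) + \left(7826 + \frac{2601}{16} + \frac{31365}{4}\right)} = \sqrt{-89850 + \frac{253277}{16}} = \sqrt{- \frac{1184323}{16}} = \frac{i \sqrt{1184323}}{4}$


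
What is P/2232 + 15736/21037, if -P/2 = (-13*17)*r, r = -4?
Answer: -258833/5869323 ≈ -0.044099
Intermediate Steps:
P = -1768 (P = -2*(-13*17)*(-4) = -(-442)*(-4) = -2*884 = -1768)
P/2232 + 15736/21037 = -1768/2232 + 15736/21037 = -1768*1/2232 + 15736*(1/21037) = -221/279 + 15736/21037 = -258833/5869323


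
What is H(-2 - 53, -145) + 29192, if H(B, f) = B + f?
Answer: 28992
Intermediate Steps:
H(-2 - 53, -145) + 29192 = ((-2 - 53) - 145) + 29192 = (-55 - 145) + 29192 = -200 + 29192 = 28992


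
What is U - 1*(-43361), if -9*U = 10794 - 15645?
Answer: 43900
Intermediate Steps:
U = 539 (U = -(10794 - 15645)/9 = -⅑*(-4851) = 539)
U - 1*(-43361) = 539 - 1*(-43361) = 539 + 43361 = 43900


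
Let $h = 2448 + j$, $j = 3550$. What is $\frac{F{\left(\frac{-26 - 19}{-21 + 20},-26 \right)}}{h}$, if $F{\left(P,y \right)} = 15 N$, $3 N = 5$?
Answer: $\frac{25}{5998} \approx 0.0041681$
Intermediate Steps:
$N = \frac{5}{3}$ ($N = \frac{1}{3} \cdot 5 = \frac{5}{3} \approx 1.6667$)
$F{\left(P,y \right)} = 25$ ($F{\left(P,y \right)} = 15 \cdot \frac{5}{3} = 25$)
$h = 5998$ ($h = 2448 + 3550 = 5998$)
$\frac{F{\left(\frac{-26 - 19}{-21 + 20},-26 \right)}}{h} = \frac{25}{5998}$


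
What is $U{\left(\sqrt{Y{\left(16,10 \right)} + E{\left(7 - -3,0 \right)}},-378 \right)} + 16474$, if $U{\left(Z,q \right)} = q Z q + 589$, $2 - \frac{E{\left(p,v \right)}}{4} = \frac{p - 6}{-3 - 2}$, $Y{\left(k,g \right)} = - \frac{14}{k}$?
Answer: $17063 + \frac{35721 \sqrt{4130}}{5} \approx 4.7619 \cdot 10^{5}$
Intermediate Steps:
$E{\left(p,v \right)} = \frac{16}{5} + \frac{4 p}{5}$ ($E{\left(p,v \right)} = 8 - 4 \frac{p - 6}{-3 - 2} = 8 - 4 \frac{-6 + p}{-5} = 8 - 4 \left(-6 + p\right) \left(- \frac{1}{5}\right) = 8 - 4 \left(\frac{6}{5} - \frac{p}{5}\right) = 8 + \left(- \frac{24}{5} + \frac{4 p}{5}\right) = \frac{16}{5} + \frac{4 p}{5}$)
$U{\left(Z,q \right)} = 589 + Z q^{2}$ ($U{\left(Z,q \right)} = Z q q + 589 = Z q^{2} + 589 = 589 + Z q^{2}$)
$U{\left(\sqrt{Y{\left(16,10 \right)} + E{\left(7 - -3,0 \right)}},-378 \right)} + 16474 = \left(589 + \sqrt{- \frac{14}{16} + \left(\frac{16}{5} + \frac{4 \left(7 - -3\right)}{5}\right)} \left(-378\right)^{2}\right) + 16474 = \left(589 + \sqrt{\left(-14\right) \frac{1}{16} + \left(\frac{16}{5} + \frac{4 \left(7 + 3\right)}{5}\right)} 142884\right) + 16474 = \left(589 + \sqrt{- \frac{7}{8} + \left(\frac{16}{5} + \frac{4}{5} \cdot 10\right)} 142884\right) + 16474 = \left(589 + \sqrt{- \frac{7}{8} + \left(\frac{16}{5} + 8\right)} 142884\right) + 16474 = \left(589 + \sqrt{- \frac{7}{8} + \frac{56}{5}} \cdot 142884\right) + 16474 = \left(589 + \sqrt{\frac{413}{40}} \cdot 142884\right) + 16474 = \left(589 + \frac{\sqrt{4130}}{20} \cdot 142884\right) + 16474 = \left(589 + \frac{35721 \sqrt{4130}}{5}\right) + 16474 = 17063 + \frac{35721 \sqrt{4130}}{5}$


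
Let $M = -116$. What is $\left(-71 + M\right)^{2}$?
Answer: $34969$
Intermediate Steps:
$\left(-71 + M\right)^{2} = \left(-71 - 116\right)^{2} = \left(-187\right)^{2} = 34969$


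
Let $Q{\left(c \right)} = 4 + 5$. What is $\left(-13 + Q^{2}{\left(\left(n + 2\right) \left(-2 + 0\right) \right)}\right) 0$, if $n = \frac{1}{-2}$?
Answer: $0$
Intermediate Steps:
$n = - \frac{1}{2} \approx -0.5$
$Q{\left(c \right)} = 9$
$\left(-13 + Q^{2}{\left(\left(n + 2\right) \left(-2 + 0\right) \right)}\right) 0 = \left(-13 + 9^{2}\right) 0 = \left(-13 + 81\right) 0 = 68 \cdot 0 = 0$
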